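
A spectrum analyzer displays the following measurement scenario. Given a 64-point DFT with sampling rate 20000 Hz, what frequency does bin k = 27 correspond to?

The frequency of DFT bin k is: f_k = k * f_s / N
f_27 = 27 * 20000 / 64 = 16875/2 Hz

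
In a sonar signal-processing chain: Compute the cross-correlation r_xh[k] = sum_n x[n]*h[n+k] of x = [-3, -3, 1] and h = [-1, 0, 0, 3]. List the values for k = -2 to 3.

Both sequences indexed from 0 and zero outside their support.
Lags with overlap: k = -2 to 3.
  r_xh[-2] = x[2]*h[0] = -1
  r_xh[-1] = x[1]*h[0] + x[2]*h[1] = 3
  r_xh[0] = x[0]*h[0] + x[1]*h[1] + x[2]*h[2] = 3
  r_xh[1] = x[0]*h[1] + x[1]*h[2] + x[2]*h[3] = 3
  r_xh[2] = x[0]*h[2] + x[1]*h[3] = -9
  r_xh[3] = x[0]*h[3] = -9
r_xh = [-1, 3, 3, 3, -9, -9] (for k = -2, ..., 3)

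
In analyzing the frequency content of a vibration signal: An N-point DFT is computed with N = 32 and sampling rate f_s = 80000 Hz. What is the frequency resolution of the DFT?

DFT frequency resolution = f_s / N
= 80000 / 32 = 2500 Hz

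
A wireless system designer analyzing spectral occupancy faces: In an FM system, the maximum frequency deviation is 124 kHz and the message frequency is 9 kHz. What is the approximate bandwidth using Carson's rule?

Carson's rule: BW = 2*(delta_f + f_m)
= 2*(124 + 9) kHz = 266 kHz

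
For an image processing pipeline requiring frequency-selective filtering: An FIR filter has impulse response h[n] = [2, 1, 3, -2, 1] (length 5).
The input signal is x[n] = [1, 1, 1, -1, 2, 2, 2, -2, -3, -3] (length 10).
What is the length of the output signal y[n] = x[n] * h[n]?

For linear convolution, the output length is:
len(y) = len(x) + len(h) - 1 = 10 + 5 - 1 = 14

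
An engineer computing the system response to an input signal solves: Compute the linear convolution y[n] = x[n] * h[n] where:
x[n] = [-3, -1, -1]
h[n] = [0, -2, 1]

y[n] = sum_k x[k]*h[n-k]. Output length = len(x) + len(h) - 1 = 3 + 3 - 1 = 5.
y[0] = -3*0 = 0
y[1] = -1*0 + -3*-2 = 6
y[2] = -1*0 + -1*-2 + -3*1 = -1
y[3] = -1*-2 + -1*1 = 1
y[4] = -1*1 = -1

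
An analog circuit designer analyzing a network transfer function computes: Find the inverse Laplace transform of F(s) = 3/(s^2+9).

Standard pair: w/(s^2+w^2) <-> sin(wt)*u(t)
Recognize w^2 = 9, so w = 3; numerator 3 = 1*3.
f(t) = sin(3t)*u(t)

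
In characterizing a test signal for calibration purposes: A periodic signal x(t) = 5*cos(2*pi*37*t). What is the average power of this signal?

Average power of A*cos(wt) is A^2/2.
P = 5^2 / 2 = 25/2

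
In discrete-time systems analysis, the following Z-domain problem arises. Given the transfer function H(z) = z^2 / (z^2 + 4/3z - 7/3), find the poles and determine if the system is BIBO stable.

Poles are roots of the denominator: z^2 + 4/3z - 7/3 = 0.
Quadratic formula: z = [-(4/3) +/- sqrt((4/3)^2 - 4*(-7/3))] / 2
Discriminant = 16/9 + 28/3 = 100/9; sqrt = 10/3.
z = (-4/3 +/- 10/3) / 2 => z = 1 or z = -7/3.
|p1| = 1, |p2| = 7/3.
For BIBO stability, all poles must lie inside the unit circle (|p| < 1).
System is UNSTABLE since at least one |p| >= 1.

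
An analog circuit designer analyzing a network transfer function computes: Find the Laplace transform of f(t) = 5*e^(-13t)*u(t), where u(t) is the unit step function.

Standard Laplace transform pair:
e^(-at)*u(t) <-> 1/(s+a)
With a = 13: L{5*e^(-13t)*u(t)} = 5/(s+13), ROC: Re(s) > -13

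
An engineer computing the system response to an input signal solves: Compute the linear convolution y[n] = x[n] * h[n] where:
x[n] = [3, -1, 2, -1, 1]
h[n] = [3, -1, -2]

y[n] = sum_k x[k]*h[n-k]. Output length = len(x) + len(h) - 1 = 5 + 3 - 1 = 7.
y[0] = 3*3 = 9
y[1] = -1*3 + 3*-1 = -6
y[2] = 2*3 + -1*-1 + 3*-2 = 1
y[3] = -1*3 + 2*-1 + -1*-2 = -3
y[4] = 1*3 + -1*-1 + 2*-2 = 0
y[5] = 1*-1 + -1*-2 = 1
y[6] = 1*-2 = -2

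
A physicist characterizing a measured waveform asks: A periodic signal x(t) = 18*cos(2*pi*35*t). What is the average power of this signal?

Average power of A*cos(wt) is A^2/2.
P = 18^2 / 2 = 324/2 = 162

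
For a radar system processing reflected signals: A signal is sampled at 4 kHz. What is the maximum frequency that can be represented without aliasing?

The maximum frequency that can be represented without aliasing
is the Nyquist frequency: f_max = f_s / 2 = 4 kHz / 2 = 2 kHz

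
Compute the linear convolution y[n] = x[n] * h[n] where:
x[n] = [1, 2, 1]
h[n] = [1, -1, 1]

y[n] = sum_k x[k]*h[n-k]. Output length = len(x) + len(h) - 1 = 3 + 3 - 1 = 5.
y[0] = 1*1 = 1
y[1] = 2*1 + 1*-1 = 1
y[2] = 1*1 + 2*-1 + 1*1 = 0
y[3] = 1*-1 + 2*1 = 1
y[4] = 1*1 = 1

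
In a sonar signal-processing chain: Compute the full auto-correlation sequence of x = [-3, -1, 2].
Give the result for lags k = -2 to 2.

r_xx[k] = sum_m x[m]*x[m+k], indexed from 0, for k = -2 to 2:
  r_xx[-2] = x[2]*x[0] = -6
  r_xx[-1] = x[1]*x[0] + x[2]*x[1] = 1
  r_xx[0] = x[0]*x[0] + x[1]*x[1] + x[2]*x[2] = 14
  r_xx[1] = x[0]*x[1] + x[1]*x[2] = 1
  r_xx[2] = x[0]*x[2] = -6
r_xx = [-6, 1, 14, 1, -6]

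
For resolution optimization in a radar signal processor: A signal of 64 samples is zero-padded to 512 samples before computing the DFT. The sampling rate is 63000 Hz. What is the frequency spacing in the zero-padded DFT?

Original DFT: N = 64, resolution = f_s/N = 63000/64 = 7875/8 Hz
Zero-padded DFT: N = 512, resolution = f_s/N = 63000/512 = 7875/64 Hz
Zero-padding interpolates the spectrum (finer frequency grid)
but does NOT improve the true spectral resolution (ability to resolve close frequencies).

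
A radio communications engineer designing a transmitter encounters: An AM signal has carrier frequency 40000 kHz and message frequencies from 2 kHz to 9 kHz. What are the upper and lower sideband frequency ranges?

Upper sideband (USB) = fc + [fm_low, fm_high] = 40000 + [2, 9] = [40002, 40009] kHz
Lower sideband (LSB) = fc - [fm_high, fm_low] = 40000 - [9, 2] = [39991, 39998] kHz
Total occupied spectrum: 39991 kHz to 40009 kHz (plus carrier at 40000 kHz)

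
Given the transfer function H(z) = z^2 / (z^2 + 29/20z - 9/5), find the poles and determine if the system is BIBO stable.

Poles are roots of the denominator: z^2 + 29/20z - 9/5 = 0.
Quadratic formula: z = [-(29/20) +/- sqrt((29/20)^2 - 4*(-9/5))] / 2
Discriminant = 841/400 + 36/5 = 3721/400; sqrt = 61/20.
z = (-29/20 +/- 61/20) / 2 => z = 4/5 or z = -9/4.
|p1| = 9/4, |p2| = 4/5.
For BIBO stability, all poles must lie inside the unit circle (|p| < 1).
System is UNSTABLE since at least one |p| >= 1.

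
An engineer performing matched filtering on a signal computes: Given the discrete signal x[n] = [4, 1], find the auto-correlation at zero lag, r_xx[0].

The auto-correlation at zero lag r_xx[0] equals the signal energy.
r_xx[0] = sum of x[n]^2 = 4^2 + 1^2
= 16 + 1 = 17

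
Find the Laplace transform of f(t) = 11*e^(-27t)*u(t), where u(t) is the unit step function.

Standard Laplace transform pair:
e^(-at)*u(t) <-> 1/(s+a)
With a = 27: L{11*e^(-27t)*u(t)} = 11/(s+27), ROC: Re(s) > -27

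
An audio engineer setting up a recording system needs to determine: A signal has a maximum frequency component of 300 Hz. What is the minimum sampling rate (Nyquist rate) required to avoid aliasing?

By the Nyquist-Shannon sampling theorem,
the minimum sampling rate (Nyquist rate) must be at least 2 * f_max.
Nyquist rate = 2 * 300 Hz = 600 Hz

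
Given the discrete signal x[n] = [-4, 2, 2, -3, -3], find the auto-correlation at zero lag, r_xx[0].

The auto-correlation at zero lag r_xx[0] equals the signal energy.
r_xx[0] = sum of x[n]^2 = (-4)^2 + 2^2 + 2^2 + (-3)^2 + (-3)^2
= 16 + 4 + 4 + 9 + 9 = 42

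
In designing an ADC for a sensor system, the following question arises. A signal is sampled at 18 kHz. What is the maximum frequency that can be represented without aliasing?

The maximum frequency that can be represented without aliasing
is the Nyquist frequency: f_max = f_s / 2 = 18 kHz / 2 = 9 kHz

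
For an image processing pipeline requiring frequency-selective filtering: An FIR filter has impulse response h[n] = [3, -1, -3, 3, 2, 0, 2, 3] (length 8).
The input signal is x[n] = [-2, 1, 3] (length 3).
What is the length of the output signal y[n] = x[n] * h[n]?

For linear convolution, the output length is:
len(y) = len(x) + len(h) - 1 = 3 + 8 - 1 = 10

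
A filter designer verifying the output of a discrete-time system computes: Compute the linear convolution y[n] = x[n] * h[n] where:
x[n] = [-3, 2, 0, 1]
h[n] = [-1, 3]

y[n] = sum_k x[k]*h[n-k]. Output length = len(x) + len(h) - 1 = 4 + 2 - 1 = 5.
y[0] = -3*-1 = 3
y[1] = 2*-1 + -3*3 = -11
y[2] = 0*-1 + 2*3 = 6
y[3] = 1*-1 + 0*3 = -1
y[4] = 1*3 = 3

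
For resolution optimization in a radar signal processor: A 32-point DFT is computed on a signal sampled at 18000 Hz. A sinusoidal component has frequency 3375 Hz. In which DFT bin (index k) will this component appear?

DFT frequency resolution = f_s/N = 18000/32 = 1125/2 Hz
Bin index k = f_signal / resolution = 3375 / 1125/2 = 6
The signal frequency 3375 Hz falls in DFT bin k = 6.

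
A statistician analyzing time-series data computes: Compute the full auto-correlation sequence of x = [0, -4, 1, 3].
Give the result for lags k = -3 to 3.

r_xx[k] = sum_m x[m]*x[m+k], indexed from 0, for k = -3 to 3:
  r_xx[-3] = x[3]*x[0] = 0
  r_xx[-2] = x[2]*x[0] + x[3]*x[1] = -12
  r_xx[-1] = x[1]*x[0] + x[2]*x[1] + x[3]*x[2] = -1
  r_xx[0] = x[0]*x[0] + x[1]*x[1] + x[2]*x[2] + x[3]*x[3] = 26
  r_xx[1] = x[0]*x[1] + x[1]*x[2] + x[2]*x[3] = -1
  r_xx[2] = x[0]*x[2] + x[1]*x[3] = -12
  r_xx[3] = x[0]*x[3] = 0
r_xx = [0, -12, -1, 26, -1, -12, 0]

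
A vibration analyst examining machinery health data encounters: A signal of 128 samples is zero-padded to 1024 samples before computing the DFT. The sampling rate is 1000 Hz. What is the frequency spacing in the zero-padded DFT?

Original DFT: N = 128, resolution = f_s/N = 1000/128 = 125/16 Hz
Zero-padded DFT: N = 1024, resolution = f_s/N = 1000/1024 = 125/128 Hz
Zero-padding interpolates the spectrum (finer frequency grid)
but does NOT improve the true spectral resolution (ability to resolve close frequencies).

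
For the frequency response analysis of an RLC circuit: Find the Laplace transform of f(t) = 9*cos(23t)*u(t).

Standard pair: cos(wt)*u(t) <-> s/(s^2+w^2)
With w = 23: L{9*cos(23t)*u(t)} = 9s/(s^2+529)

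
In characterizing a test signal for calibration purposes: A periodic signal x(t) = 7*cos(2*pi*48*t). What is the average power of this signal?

Average power of A*cos(wt) is A^2/2.
P = 7^2 / 2 = 49/2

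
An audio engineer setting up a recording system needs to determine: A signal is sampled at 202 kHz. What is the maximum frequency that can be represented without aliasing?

The maximum frequency that can be represented without aliasing
is the Nyquist frequency: f_max = f_s / 2 = 202 kHz / 2 = 101 kHz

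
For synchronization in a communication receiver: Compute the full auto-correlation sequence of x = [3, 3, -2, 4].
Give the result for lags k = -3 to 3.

r_xx[k] = sum_m x[m]*x[m+k], indexed from 0, for k = -3 to 3:
  r_xx[-3] = x[3]*x[0] = 12
  r_xx[-2] = x[2]*x[0] + x[3]*x[1] = 6
  r_xx[-1] = x[1]*x[0] + x[2]*x[1] + x[3]*x[2] = -5
  r_xx[0] = x[0]*x[0] + x[1]*x[1] + x[2]*x[2] + x[3]*x[3] = 38
  r_xx[1] = x[0]*x[1] + x[1]*x[2] + x[2]*x[3] = -5
  r_xx[2] = x[0]*x[2] + x[1]*x[3] = 6
  r_xx[3] = x[0]*x[3] = 12
r_xx = [12, 6, -5, 38, -5, 6, 12]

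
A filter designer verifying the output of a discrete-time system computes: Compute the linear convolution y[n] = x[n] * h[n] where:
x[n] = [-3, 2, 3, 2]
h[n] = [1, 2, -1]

y[n] = sum_k x[k]*h[n-k]. Output length = len(x) + len(h) - 1 = 4 + 3 - 1 = 6.
y[0] = -3*1 = -3
y[1] = 2*1 + -3*2 = -4
y[2] = 3*1 + 2*2 + -3*-1 = 10
y[3] = 2*1 + 3*2 + 2*-1 = 6
y[4] = 2*2 + 3*-1 = 1
y[5] = 2*-1 = -2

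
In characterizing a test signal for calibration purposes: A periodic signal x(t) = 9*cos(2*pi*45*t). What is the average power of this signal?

Average power of A*cos(wt) is A^2/2.
P = 9^2 / 2 = 81/2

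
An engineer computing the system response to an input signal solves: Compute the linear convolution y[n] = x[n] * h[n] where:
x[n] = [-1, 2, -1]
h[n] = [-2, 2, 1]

y[n] = sum_k x[k]*h[n-k]. Output length = len(x) + len(h) - 1 = 3 + 3 - 1 = 5.
y[0] = -1*-2 = 2
y[1] = 2*-2 + -1*2 = -6
y[2] = -1*-2 + 2*2 + -1*1 = 5
y[3] = -1*2 + 2*1 = 0
y[4] = -1*1 = -1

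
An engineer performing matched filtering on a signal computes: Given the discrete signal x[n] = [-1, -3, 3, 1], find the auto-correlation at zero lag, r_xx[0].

The auto-correlation at zero lag r_xx[0] equals the signal energy.
r_xx[0] = sum of x[n]^2 = (-1)^2 + (-3)^2 + 3^2 + 1^2
= 1 + 9 + 9 + 1 = 20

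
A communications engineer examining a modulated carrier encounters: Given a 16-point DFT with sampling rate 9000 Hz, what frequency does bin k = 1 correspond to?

The frequency of DFT bin k is: f_k = k * f_s / N
f_1 = 1 * 9000 / 16 = 1125/2 Hz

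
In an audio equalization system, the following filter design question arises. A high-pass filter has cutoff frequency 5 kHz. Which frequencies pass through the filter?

A high-pass filter passes all frequencies above the cutoff frequency 5 kHz and attenuates lower frequencies.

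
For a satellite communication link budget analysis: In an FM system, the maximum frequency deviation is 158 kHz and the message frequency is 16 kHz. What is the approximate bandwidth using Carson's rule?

Carson's rule: BW = 2*(delta_f + f_m)
= 2*(158 + 16) kHz = 348 kHz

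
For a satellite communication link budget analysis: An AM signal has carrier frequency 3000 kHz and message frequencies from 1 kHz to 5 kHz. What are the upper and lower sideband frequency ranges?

Upper sideband (USB) = fc + [fm_low, fm_high] = 3000 + [1, 5] = [3001, 3005] kHz
Lower sideband (LSB) = fc - [fm_high, fm_low] = 3000 - [5, 1] = [2995, 2999] kHz
Total occupied spectrum: 2995 kHz to 3005 kHz (plus carrier at 3000 kHz)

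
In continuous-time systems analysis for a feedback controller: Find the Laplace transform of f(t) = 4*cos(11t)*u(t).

Standard pair: cos(wt)*u(t) <-> s/(s^2+w^2)
With w = 11: L{4*cos(11t)*u(t)} = 4s/(s^2+121)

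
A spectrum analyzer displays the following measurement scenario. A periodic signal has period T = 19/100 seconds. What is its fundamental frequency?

The fundamental frequency is the reciprocal of the period.
f = 1/T = 1/(19/100) = 100/19 Hz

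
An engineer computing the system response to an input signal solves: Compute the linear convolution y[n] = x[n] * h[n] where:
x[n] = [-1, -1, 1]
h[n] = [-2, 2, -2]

y[n] = sum_k x[k]*h[n-k]. Output length = len(x) + len(h) - 1 = 3 + 3 - 1 = 5.
y[0] = -1*-2 = 2
y[1] = -1*-2 + -1*2 = 0
y[2] = 1*-2 + -1*2 + -1*-2 = -2
y[3] = 1*2 + -1*-2 = 4
y[4] = 1*-2 = -2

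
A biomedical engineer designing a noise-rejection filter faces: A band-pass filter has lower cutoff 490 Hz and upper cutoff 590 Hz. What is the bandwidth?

Bandwidth = f_high - f_low
= 590 Hz - 490 Hz = 100 Hz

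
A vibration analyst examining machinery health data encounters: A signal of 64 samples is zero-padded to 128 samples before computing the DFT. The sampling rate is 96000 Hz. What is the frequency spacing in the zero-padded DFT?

Original DFT: N = 64, resolution = f_s/N = 96000/64 = 1500 Hz
Zero-padded DFT: N = 128, resolution = f_s/N = 96000/128 = 750 Hz
Zero-padding interpolates the spectrum (finer frequency grid)
but does NOT improve the true spectral resolution (ability to resolve close frequencies).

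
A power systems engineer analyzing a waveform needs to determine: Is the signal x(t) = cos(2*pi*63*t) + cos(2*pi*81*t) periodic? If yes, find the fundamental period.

f1 = 63 Hz, f2 = 81 Hz
Period T1 = 1/63, T2 = 1/81
Ratio T1/T2 = 81/63, which is rational.
The signal is periodic with fundamental period T = 1/GCD(63,81) = 1/9 s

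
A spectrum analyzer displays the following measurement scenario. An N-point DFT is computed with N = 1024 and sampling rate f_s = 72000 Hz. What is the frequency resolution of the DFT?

DFT frequency resolution = f_s / N
= 72000 / 1024 = 1125/16 Hz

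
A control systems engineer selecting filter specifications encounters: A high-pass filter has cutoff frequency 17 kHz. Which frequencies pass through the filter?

A high-pass filter passes all frequencies above the cutoff frequency 17 kHz and attenuates lower frequencies.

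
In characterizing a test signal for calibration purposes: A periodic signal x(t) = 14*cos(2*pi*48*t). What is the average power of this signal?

Average power of A*cos(wt) is A^2/2.
P = 14^2 / 2 = 196/2 = 98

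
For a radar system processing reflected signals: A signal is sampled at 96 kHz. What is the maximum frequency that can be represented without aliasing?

The maximum frequency that can be represented without aliasing
is the Nyquist frequency: f_max = f_s / 2 = 96 kHz / 2 = 48 kHz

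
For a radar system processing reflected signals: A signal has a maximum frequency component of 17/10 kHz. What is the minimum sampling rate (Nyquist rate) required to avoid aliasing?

By the Nyquist-Shannon sampling theorem,
the minimum sampling rate (Nyquist rate) must be at least 2 * f_max.
Nyquist rate = 2 * 17/10 kHz = 17/5 kHz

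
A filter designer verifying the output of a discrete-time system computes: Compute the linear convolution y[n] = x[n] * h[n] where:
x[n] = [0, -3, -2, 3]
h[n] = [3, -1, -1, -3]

y[n] = sum_k x[k]*h[n-k]. Output length = len(x) + len(h) - 1 = 4 + 4 - 1 = 7.
y[0] = 0*3 = 0
y[1] = -3*3 + 0*-1 = -9
y[2] = -2*3 + -3*-1 + 0*-1 = -3
y[3] = 3*3 + -2*-1 + -3*-1 + 0*-3 = 14
y[4] = 3*-1 + -2*-1 + -3*-3 = 8
y[5] = 3*-1 + -2*-3 = 3
y[6] = 3*-3 = -9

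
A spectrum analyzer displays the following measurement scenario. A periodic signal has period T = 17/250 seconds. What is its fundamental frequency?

The fundamental frequency is the reciprocal of the period.
f = 1/T = 1/(17/250) = 250/17 Hz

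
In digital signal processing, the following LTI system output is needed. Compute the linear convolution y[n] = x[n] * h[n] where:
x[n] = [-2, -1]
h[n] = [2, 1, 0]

y[n] = sum_k x[k]*h[n-k]. Output length = len(x) + len(h) - 1 = 2 + 3 - 1 = 4.
y[0] = -2*2 = -4
y[1] = -1*2 + -2*1 = -4
y[2] = -1*1 + -2*0 = -1
y[3] = -1*0 = 0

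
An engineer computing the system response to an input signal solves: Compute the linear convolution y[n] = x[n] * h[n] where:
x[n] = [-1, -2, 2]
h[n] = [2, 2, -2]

y[n] = sum_k x[k]*h[n-k]. Output length = len(x) + len(h) - 1 = 3 + 3 - 1 = 5.
y[0] = -1*2 = -2
y[1] = -2*2 + -1*2 = -6
y[2] = 2*2 + -2*2 + -1*-2 = 2
y[3] = 2*2 + -2*-2 = 8
y[4] = 2*-2 = -4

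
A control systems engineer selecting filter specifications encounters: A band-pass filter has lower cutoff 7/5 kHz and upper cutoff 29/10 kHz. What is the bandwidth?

Bandwidth = f_high - f_low
= 29/10 kHz - 7/5 kHz = 3/2 kHz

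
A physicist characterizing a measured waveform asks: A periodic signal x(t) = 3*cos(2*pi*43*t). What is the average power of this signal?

Average power of A*cos(wt) is A^2/2.
P = 3^2 / 2 = 9/2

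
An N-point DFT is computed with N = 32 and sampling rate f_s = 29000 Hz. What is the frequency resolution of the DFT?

DFT frequency resolution = f_s / N
= 29000 / 32 = 3625/4 Hz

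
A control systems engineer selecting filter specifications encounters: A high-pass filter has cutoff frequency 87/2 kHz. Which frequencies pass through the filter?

A high-pass filter passes all frequencies above the cutoff frequency 87/2 kHz and attenuates lower frequencies.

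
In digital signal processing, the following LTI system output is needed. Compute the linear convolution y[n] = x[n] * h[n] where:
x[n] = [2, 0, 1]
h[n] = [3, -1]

y[n] = sum_k x[k]*h[n-k]. Output length = len(x) + len(h) - 1 = 3 + 2 - 1 = 4.
y[0] = 2*3 = 6
y[1] = 0*3 + 2*-1 = -2
y[2] = 1*3 + 0*-1 = 3
y[3] = 1*-1 = -1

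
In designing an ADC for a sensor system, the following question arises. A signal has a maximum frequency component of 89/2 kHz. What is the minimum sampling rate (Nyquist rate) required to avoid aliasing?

By the Nyquist-Shannon sampling theorem,
the minimum sampling rate (Nyquist rate) must be at least 2 * f_max.
Nyquist rate = 2 * 89/2 kHz = 89 kHz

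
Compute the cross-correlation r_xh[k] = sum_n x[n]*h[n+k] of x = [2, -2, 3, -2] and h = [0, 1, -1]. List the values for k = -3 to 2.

Both sequences indexed from 0 and zero outside their support.
Lags with overlap: k = -3 to 2.
  r_xh[-3] = x[3]*h[0] = 0
  r_xh[-2] = x[2]*h[0] + x[3]*h[1] = -2
  r_xh[-1] = x[1]*h[0] + x[2]*h[1] + x[3]*h[2] = 5
  r_xh[0] = x[0]*h[0] + x[1]*h[1] + x[2]*h[2] = -5
  r_xh[1] = x[0]*h[1] + x[1]*h[2] = 4
  r_xh[2] = x[0]*h[2] = -2
r_xh = [0, -2, 5, -5, 4, -2] (for k = -3, ..., 2)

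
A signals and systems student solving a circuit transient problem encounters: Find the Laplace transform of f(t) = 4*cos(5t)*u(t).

Standard pair: cos(wt)*u(t) <-> s/(s^2+w^2)
With w = 5: L{4*cos(5t)*u(t)} = 4s/(s^2+25)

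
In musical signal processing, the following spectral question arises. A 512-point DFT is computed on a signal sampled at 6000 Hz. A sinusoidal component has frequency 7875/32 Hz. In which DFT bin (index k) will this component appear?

DFT frequency resolution = f_s/N = 6000/512 = 375/32 Hz
Bin index k = f_signal / resolution = 7875/32 / 375/32 = 21
The signal frequency 7875/32 Hz falls in DFT bin k = 21.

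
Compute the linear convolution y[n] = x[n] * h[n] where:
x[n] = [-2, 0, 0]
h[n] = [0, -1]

y[n] = sum_k x[k]*h[n-k]. Output length = len(x) + len(h) - 1 = 3 + 2 - 1 = 4.
y[0] = -2*0 = 0
y[1] = 0*0 + -2*-1 = 2
y[2] = 0*0 + 0*-1 = 0
y[3] = 0*-1 = 0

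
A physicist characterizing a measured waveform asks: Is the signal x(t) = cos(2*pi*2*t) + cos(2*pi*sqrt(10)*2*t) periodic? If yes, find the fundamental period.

f1 = 2 Hz, f2 = 2*sqrt(10) Hz
Ratio f2/f1 = sqrt(10), which is irrational.
Since the frequency ratio is irrational, no common period exists.
The signal is not periodic.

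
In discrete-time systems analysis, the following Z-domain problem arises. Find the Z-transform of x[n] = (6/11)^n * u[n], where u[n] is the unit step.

The Z-transform of a^n * u[n] is z/(z-a) for |z| > |a|.
Here a = 6/11, so X(z) = z/(z - (6/11)) = 11z/(11z - 6)
ROC: |z| > 6/11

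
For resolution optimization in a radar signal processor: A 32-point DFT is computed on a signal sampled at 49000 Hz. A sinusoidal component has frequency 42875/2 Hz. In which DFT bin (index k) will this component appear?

DFT frequency resolution = f_s/N = 49000/32 = 6125/4 Hz
Bin index k = f_signal / resolution = 42875/2 / 6125/4 = 14
The signal frequency 42875/2 Hz falls in DFT bin k = 14.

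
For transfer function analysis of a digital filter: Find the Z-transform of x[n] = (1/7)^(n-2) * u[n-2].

Time-shifting property: if X(z) = Z{x[n]}, then Z{x[n-d]} = z^(-d) * X(z)
X(z) = z/(z - 1/7) for x[n] = (1/7)^n * u[n]
Z{x[n-2]} = z^(-2) * z/(z - 1/7) = z^(-1)/(z - 1/7)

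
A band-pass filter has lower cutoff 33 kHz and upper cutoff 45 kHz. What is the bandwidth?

Bandwidth = f_high - f_low
= 45 kHz - 33 kHz = 12 kHz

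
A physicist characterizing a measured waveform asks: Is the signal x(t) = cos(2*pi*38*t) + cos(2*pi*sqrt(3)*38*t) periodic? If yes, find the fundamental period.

f1 = 38 Hz, f2 = 38*sqrt(3) Hz
Ratio f2/f1 = sqrt(3), which is irrational.
Since the frequency ratio is irrational, no common period exists.
The signal is not periodic.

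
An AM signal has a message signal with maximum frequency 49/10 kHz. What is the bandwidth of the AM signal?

In AM (double-sideband), the bandwidth is twice the message frequency.
BW = 2 * f_m = 2 * 49/10 kHz = 49/5 kHz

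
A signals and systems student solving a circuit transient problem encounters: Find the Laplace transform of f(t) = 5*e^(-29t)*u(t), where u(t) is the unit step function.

Standard Laplace transform pair:
e^(-at)*u(t) <-> 1/(s+a)
With a = 29: L{5*e^(-29t)*u(t)} = 5/(s+29), ROC: Re(s) > -29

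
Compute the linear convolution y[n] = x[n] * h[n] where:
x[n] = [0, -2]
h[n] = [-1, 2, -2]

y[n] = sum_k x[k]*h[n-k]. Output length = len(x) + len(h) - 1 = 2 + 3 - 1 = 4.
y[0] = 0*-1 = 0
y[1] = -2*-1 + 0*2 = 2
y[2] = -2*2 + 0*-2 = -4
y[3] = -2*-2 = 4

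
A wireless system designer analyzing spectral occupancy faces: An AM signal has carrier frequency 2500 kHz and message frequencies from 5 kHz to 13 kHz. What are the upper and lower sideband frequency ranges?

Upper sideband (USB) = fc + [fm_low, fm_high] = 2500 + [5, 13] = [2505, 2513] kHz
Lower sideband (LSB) = fc - [fm_high, fm_low] = 2500 - [13, 5] = [2487, 2495] kHz
Total occupied spectrum: 2487 kHz to 2513 kHz (plus carrier at 2500 kHz)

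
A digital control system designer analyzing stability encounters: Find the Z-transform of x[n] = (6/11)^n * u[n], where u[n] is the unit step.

The Z-transform of a^n * u[n] is z/(z-a) for |z| > |a|.
Here a = 6/11, so X(z) = z/(z - (6/11)) = 11z/(11z - 6)
ROC: |z| > 6/11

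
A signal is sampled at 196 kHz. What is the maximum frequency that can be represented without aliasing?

The maximum frequency that can be represented without aliasing
is the Nyquist frequency: f_max = f_s / 2 = 196 kHz / 2 = 98 kHz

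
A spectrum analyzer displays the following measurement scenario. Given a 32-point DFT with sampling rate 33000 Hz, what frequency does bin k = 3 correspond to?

The frequency of DFT bin k is: f_k = k * f_s / N
f_3 = 3 * 33000 / 32 = 12375/4 Hz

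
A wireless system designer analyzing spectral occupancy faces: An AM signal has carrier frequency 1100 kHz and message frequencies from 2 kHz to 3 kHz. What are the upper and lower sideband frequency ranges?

Upper sideband (USB) = fc + [fm_low, fm_high] = 1100 + [2, 3] = [1102, 1103] kHz
Lower sideband (LSB) = fc - [fm_high, fm_low] = 1100 - [3, 2] = [1097, 1098] kHz
Total occupied spectrum: 1097 kHz to 1103 kHz (plus carrier at 1100 kHz)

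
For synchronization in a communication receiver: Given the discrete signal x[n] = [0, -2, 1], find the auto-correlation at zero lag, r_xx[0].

The auto-correlation at zero lag r_xx[0] equals the signal energy.
r_xx[0] = sum of x[n]^2 = 0^2 + (-2)^2 + 1^2
= 0 + 4 + 1 = 5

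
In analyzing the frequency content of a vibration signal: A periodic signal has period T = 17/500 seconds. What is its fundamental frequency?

The fundamental frequency is the reciprocal of the period.
f = 1/T = 1/(17/500) = 500/17 Hz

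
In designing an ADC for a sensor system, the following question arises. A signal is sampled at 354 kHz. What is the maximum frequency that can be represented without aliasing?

The maximum frequency that can be represented without aliasing
is the Nyquist frequency: f_max = f_s / 2 = 354 kHz / 2 = 177 kHz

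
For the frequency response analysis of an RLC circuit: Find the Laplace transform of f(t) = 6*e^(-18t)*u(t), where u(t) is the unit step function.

Standard Laplace transform pair:
e^(-at)*u(t) <-> 1/(s+a)
With a = 18: L{6*e^(-18t)*u(t)} = 6/(s+18), ROC: Re(s) > -18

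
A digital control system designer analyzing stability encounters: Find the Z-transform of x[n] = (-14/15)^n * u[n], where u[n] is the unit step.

The Z-transform of a^n * u[n] is z/(z-a) for |z| > |a|.
Here a = -14/15, so X(z) = z/(z - (-14/15)) = 15z/(15z + 14)
ROC: |z| > 14/15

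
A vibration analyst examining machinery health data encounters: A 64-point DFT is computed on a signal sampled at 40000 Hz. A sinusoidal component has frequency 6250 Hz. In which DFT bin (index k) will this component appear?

DFT frequency resolution = f_s/N = 40000/64 = 625 Hz
Bin index k = f_signal / resolution = 6250 / 625 = 10
The signal frequency 6250 Hz falls in DFT bin k = 10.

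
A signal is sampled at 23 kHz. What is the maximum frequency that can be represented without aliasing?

The maximum frequency that can be represented without aliasing
is the Nyquist frequency: f_max = f_s / 2 = 23 kHz / 2 = 23/2 kHz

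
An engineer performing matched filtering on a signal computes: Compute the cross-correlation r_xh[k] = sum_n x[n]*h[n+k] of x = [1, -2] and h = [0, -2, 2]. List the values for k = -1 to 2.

Both sequences indexed from 0 and zero outside their support.
Lags with overlap: k = -1 to 2.
  r_xh[-1] = x[1]*h[0] = 0
  r_xh[0] = x[0]*h[0] + x[1]*h[1] = 4
  r_xh[1] = x[0]*h[1] + x[1]*h[2] = -6
  r_xh[2] = x[0]*h[2] = 2
r_xh = [0, 4, -6, 2] (for k = -1, ..., 2)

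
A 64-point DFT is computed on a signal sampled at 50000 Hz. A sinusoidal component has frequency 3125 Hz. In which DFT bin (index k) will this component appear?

DFT frequency resolution = f_s/N = 50000/64 = 3125/4 Hz
Bin index k = f_signal / resolution = 3125 / 3125/4 = 4
The signal frequency 3125 Hz falls in DFT bin k = 4.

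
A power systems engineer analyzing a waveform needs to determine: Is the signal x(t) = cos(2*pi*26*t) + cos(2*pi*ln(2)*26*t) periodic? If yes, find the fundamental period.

f1 = 26 Hz, f2 = 26*ln(2) Hz
Ratio f2/f1 = ln(2), which is irrational.
Since the frequency ratio is irrational, no common period exists.
The signal is not periodic.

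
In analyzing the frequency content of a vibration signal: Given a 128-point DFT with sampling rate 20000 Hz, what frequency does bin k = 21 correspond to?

The frequency of DFT bin k is: f_k = k * f_s / N
f_21 = 21 * 20000 / 128 = 13125/4 Hz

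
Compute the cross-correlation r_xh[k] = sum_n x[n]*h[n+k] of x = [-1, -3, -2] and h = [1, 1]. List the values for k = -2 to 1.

Both sequences indexed from 0 and zero outside their support.
Lags with overlap: k = -2 to 1.
  r_xh[-2] = x[2]*h[0] = -2
  r_xh[-1] = x[1]*h[0] + x[2]*h[1] = -5
  r_xh[0] = x[0]*h[0] + x[1]*h[1] = -4
  r_xh[1] = x[0]*h[1] = -1
r_xh = [-2, -5, -4, -1] (for k = -2, ..., 1)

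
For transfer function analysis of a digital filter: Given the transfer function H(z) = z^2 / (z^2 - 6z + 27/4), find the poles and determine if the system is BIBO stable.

Poles are roots of the denominator: z^2 - 6z + 27/4 = 0.
Quadratic formula: z = [-(-6) +/- sqrt((-6)^2 - 4*(27/4))] / 2
Discriminant = 36 - 27 = 9; sqrt = 3.
z = (6 +/- 3) / 2 => z = 9/2 or z = 3/2.
|p1| = 3/2, |p2| = 9/2.
For BIBO stability, all poles must lie inside the unit circle (|p| < 1).
System is UNSTABLE since at least one |p| >= 1.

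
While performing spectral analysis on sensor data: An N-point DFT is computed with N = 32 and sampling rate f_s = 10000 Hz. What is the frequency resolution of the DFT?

DFT frequency resolution = f_s / N
= 10000 / 32 = 625/2 Hz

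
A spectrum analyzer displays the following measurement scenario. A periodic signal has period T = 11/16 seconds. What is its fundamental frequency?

The fundamental frequency is the reciprocal of the period.
f = 1/T = 1/(11/16) = 16/11 Hz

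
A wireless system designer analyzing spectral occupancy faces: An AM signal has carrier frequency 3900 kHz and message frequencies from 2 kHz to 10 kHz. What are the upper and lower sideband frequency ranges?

Upper sideband (USB) = fc + [fm_low, fm_high] = 3900 + [2, 10] = [3902, 3910] kHz
Lower sideband (LSB) = fc - [fm_high, fm_low] = 3900 - [10, 2] = [3890, 3898] kHz
Total occupied spectrum: 3890 kHz to 3910 kHz (plus carrier at 3900 kHz)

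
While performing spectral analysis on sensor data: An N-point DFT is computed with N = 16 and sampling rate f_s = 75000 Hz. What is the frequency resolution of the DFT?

DFT frequency resolution = f_s / N
= 75000 / 16 = 9375/2 Hz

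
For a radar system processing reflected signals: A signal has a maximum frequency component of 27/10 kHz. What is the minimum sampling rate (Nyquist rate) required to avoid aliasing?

By the Nyquist-Shannon sampling theorem,
the minimum sampling rate (Nyquist rate) must be at least 2 * f_max.
Nyquist rate = 2 * 27/10 kHz = 27/5 kHz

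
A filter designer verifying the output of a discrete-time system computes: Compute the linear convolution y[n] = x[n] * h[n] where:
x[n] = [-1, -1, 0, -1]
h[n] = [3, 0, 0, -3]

y[n] = sum_k x[k]*h[n-k]. Output length = len(x) + len(h) - 1 = 4 + 4 - 1 = 7.
y[0] = -1*3 = -3
y[1] = -1*3 + -1*0 = -3
y[2] = 0*3 + -1*0 + -1*0 = 0
y[3] = -1*3 + 0*0 + -1*0 + -1*-3 = 0
y[4] = -1*0 + 0*0 + -1*-3 = 3
y[5] = -1*0 + 0*-3 = 0
y[6] = -1*-3 = 3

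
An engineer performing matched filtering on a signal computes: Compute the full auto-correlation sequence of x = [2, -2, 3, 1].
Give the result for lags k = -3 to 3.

r_xx[k] = sum_m x[m]*x[m+k], indexed from 0, for k = -3 to 3:
  r_xx[-3] = x[3]*x[0] = 2
  r_xx[-2] = x[2]*x[0] + x[3]*x[1] = 4
  r_xx[-1] = x[1]*x[0] + x[2]*x[1] + x[3]*x[2] = -7
  r_xx[0] = x[0]*x[0] + x[1]*x[1] + x[2]*x[2] + x[3]*x[3] = 18
  r_xx[1] = x[0]*x[1] + x[1]*x[2] + x[2]*x[3] = -7
  r_xx[2] = x[0]*x[2] + x[1]*x[3] = 4
  r_xx[3] = x[0]*x[3] = 2
r_xx = [2, 4, -7, 18, -7, 4, 2]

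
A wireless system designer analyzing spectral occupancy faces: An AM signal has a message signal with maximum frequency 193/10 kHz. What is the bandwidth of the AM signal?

In AM (double-sideband), the bandwidth is twice the message frequency.
BW = 2 * f_m = 2 * 193/10 kHz = 193/5 kHz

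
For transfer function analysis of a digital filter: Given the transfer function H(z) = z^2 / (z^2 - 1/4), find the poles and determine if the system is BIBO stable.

Poles are roots of the denominator: z^2 - 1/4 = 0.
Quadratic formula: z = [-(0) +/- sqrt((0)^2 - 4*(-1/4))] / 2
Discriminant = 0 + 1 = 1; sqrt = 1.
z = (0 +/- 1) / 2 => z = 1/2 or z = -1/2.
|p1| = 1/2, |p2| = 1/2.
For BIBO stability, all poles must lie inside the unit circle (|p| < 1).
System is STABLE since both |p| < 1.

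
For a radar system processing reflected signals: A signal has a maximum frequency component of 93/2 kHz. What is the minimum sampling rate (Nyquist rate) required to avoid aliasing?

By the Nyquist-Shannon sampling theorem,
the minimum sampling rate (Nyquist rate) must be at least 2 * f_max.
Nyquist rate = 2 * 93/2 kHz = 93 kHz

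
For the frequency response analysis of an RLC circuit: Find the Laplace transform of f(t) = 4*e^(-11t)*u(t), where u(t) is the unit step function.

Standard Laplace transform pair:
e^(-at)*u(t) <-> 1/(s+a)
With a = 11: L{4*e^(-11t)*u(t)} = 4/(s+11), ROC: Re(s) > -11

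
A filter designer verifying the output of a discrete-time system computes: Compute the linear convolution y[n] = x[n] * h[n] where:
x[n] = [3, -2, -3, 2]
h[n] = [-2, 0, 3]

y[n] = sum_k x[k]*h[n-k]. Output length = len(x) + len(h) - 1 = 4 + 3 - 1 = 6.
y[0] = 3*-2 = -6
y[1] = -2*-2 + 3*0 = 4
y[2] = -3*-2 + -2*0 + 3*3 = 15
y[3] = 2*-2 + -3*0 + -2*3 = -10
y[4] = 2*0 + -3*3 = -9
y[5] = 2*3 = 6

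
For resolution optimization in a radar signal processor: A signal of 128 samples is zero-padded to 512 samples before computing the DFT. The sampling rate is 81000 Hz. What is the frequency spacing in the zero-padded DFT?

Original DFT: N = 128, resolution = f_s/N = 81000/128 = 10125/16 Hz
Zero-padded DFT: N = 512, resolution = f_s/N = 81000/512 = 10125/64 Hz
Zero-padding interpolates the spectrum (finer frequency grid)
but does NOT improve the true spectral resolution (ability to resolve close frequencies).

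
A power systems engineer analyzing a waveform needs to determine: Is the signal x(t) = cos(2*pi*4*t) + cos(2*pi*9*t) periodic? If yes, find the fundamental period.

f1 = 4 Hz, f2 = 9 Hz
Period T1 = 1/4, T2 = 1/9
Ratio T1/T2 = 9/4, which is rational.
The signal is periodic with fundamental period T = 1/GCD(4,9) = 1 s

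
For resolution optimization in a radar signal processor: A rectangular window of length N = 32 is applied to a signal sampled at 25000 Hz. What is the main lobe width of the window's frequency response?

For a rectangular window of length N,
the main lobe width in frequency is 2*f_s/N.
= 2*25000/32 = 3125/2 Hz
This determines the minimum frequency separation for resolving two sinusoids.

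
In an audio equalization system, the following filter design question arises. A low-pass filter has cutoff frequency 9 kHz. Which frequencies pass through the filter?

A low-pass filter passes all frequencies below the cutoff frequency 9 kHz and attenuates higher frequencies.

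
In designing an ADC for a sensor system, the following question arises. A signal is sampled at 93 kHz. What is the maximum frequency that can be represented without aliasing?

The maximum frequency that can be represented without aliasing
is the Nyquist frequency: f_max = f_s / 2 = 93 kHz / 2 = 93/2 kHz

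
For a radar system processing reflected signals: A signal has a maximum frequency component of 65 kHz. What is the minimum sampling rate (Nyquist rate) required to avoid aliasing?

By the Nyquist-Shannon sampling theorem,
the minimum sampling rate (Nyquist rate) must be at least 2 * f_max.
Nyquist rate = 2 * 65 kHz = 130 kHz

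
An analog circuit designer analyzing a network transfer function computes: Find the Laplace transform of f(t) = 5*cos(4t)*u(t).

Standard pair: cos(wt)*u(t) <-> s/(s^2+w^2)
With w = 4: L{5*cos(4t)*u(t)} = 5s/(s^2+16)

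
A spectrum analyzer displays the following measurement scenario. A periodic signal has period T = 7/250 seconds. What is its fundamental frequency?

The fundamental frequency is the reciprocal of the period.
f = 1/T = 1/(7/250) = 250/7 Hz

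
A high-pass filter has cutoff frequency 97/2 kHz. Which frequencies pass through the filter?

A high-pass filter passes all frequencies above the cutoff frequency 97/2 kHz and attenuates lower frequencies.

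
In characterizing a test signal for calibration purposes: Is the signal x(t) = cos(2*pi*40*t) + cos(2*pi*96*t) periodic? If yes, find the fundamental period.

f1 = 40 Hz, f2 = 96 Hz
Period T1 = 1/40, T2 = 1/96
Ratio T1/T2 = 96/40, which is rational.
The signal is periodic with fundamental period T = 1/GCD(40,96) = 1/8 s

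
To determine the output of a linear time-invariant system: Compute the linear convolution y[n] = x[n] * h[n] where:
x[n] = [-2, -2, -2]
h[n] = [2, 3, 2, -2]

y[n] = sum_k x[k]*h[n-k]. Output length = len(x) + len(h) - 1 = 3 + 4 - 1 = 6.
y[0] = -2*2 = -4
y[1] = -2*2 + -2*3 = -10
y[2] = -2*2 + -2*3 + -2*2 = -14
y[3] = -2*3 + -2*2 + -2*-2 = -6
y[4] = -2*2 + -2*-2 = 0
y[5] = -2*-2 = 4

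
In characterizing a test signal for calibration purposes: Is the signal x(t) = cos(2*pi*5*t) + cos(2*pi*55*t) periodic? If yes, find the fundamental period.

f1 = 5 Hz, f2 = 55 Hz
Period T1 = 1/5, T2 = 1/55
Ratio T1/T2 = 55/5, which is rational.
The signal is periodic with fundamental period T = 1/GCD(5,55) = 1/5 s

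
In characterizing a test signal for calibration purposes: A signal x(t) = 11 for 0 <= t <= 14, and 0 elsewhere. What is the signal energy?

Energy = integral of |x(t)|^2 dt over the signal duration
= 11^2 * 14 = 121 * 14 = 1694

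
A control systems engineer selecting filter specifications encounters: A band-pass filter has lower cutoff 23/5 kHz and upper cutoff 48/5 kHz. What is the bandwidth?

Bandwidth = f_high - f_low
= 48/5 kHz - 23/5 kHz = 5 kHz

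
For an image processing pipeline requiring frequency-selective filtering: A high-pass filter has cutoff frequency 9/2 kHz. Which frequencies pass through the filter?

A high-pass filter passes all frequencies above the cutoff frequency 9/2 kHz and attenuates lower frequencies.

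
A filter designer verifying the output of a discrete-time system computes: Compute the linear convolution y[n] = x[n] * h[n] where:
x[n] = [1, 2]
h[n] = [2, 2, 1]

y[n] = sum_k x[k]*h[n-k]. Output length = len(x) + len(h) - 1 = 2 + 3 - 1 = 4.
y[0] = 1*2 = 2
y[1] = 2*2 + 1*2 = 6
y[2] = 2*2 + 1*1 = 5
y[3] = 2*1 = 2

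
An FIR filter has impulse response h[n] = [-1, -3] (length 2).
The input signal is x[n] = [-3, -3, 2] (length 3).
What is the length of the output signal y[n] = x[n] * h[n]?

For linear convolution, the output length is:
len(y) = len(x) + len(h) - 1 = 3 + 2 - 1 = 4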